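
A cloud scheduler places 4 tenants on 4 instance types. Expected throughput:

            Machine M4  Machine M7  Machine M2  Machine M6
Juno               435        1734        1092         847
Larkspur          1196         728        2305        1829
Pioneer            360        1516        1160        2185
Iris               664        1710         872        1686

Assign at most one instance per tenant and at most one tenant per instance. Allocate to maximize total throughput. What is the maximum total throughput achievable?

Optimal: Juno→Machine M7 (1734 ops/s), Larkspur→Machine M2 (2305 ops/s), Pioneer→Machine M6 (2185 ops/s), Iris→Machine M4 (664 ops/s) — total 1734+2305+2185+664 = 6888 ops/s.
Column-greedy (each instance in turn goes to its best remaining tenant) gives 5776 ops/s, worse by 1112.
Next-best assignment: Juno→Machine M4, Larkspur→Machine M2, Pioneer→Machine M6, Iris→Machine M7 = 6635 ops/s.
Swapping Iris↔Larkspur (Iris→Machine M2 872 ops/s, Larkspur→Machine M4 1196 ops/s) loses 901.
Every other assignment is strictly worse.

Max total: 6888 ops/s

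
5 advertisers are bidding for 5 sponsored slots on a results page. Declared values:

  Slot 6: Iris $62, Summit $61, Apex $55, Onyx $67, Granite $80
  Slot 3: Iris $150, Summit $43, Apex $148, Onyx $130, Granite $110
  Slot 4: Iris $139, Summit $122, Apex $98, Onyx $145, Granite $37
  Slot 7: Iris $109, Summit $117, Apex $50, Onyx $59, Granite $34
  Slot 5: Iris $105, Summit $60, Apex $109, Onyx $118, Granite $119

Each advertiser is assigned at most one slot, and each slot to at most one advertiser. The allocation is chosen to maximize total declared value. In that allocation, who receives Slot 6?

Granite receives Slot 6.

Optimal: Iris→Slot 4 ($139), Summit→Slot 7 ($117), Apex→Slot 3 ($148), Onyx→Slot 5 ($118), Granite→Slot 6 ($80) — total 139+117+148+118+80 = $602.
Max-entry greedy (repeatedly take the single best remaining cell) gives $586, worse by 16.
Next-best assignment: Iris→Slot 3, Summit→Slot 7, Apex→Slot 5, Onyx→Slot 4, Granite→Slot 6 = $601.
Granite's own top slot is Slot 5 ($119), but forcing Granite→Slot 5 and reassigning the rest optimally gives only $591 — worse by 11.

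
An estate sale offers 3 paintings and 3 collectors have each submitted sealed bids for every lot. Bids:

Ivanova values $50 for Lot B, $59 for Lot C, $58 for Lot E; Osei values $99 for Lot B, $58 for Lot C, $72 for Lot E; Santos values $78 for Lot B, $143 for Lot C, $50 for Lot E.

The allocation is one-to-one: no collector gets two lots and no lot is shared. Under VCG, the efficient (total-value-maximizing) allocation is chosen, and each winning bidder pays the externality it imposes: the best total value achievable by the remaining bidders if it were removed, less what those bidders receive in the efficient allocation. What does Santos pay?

Efficient allocation: Ivanova→Lot E ($58), Osei→Lot B ($99), Santos→Lot C ($143); total welfare W = $300.
Santos receives Lot C at value $143, so the others get W − 143 = $157.
Without Santos: best allocation of the remaining 2 bidders over all 3 lots is Ivanova→Lot C ($59), Osei→Lot B ($99), total $158.
VCG payment = (others' best without Santos) − (others' welfare with Santos) = 158 − 157 = $1.

Santos pays $1.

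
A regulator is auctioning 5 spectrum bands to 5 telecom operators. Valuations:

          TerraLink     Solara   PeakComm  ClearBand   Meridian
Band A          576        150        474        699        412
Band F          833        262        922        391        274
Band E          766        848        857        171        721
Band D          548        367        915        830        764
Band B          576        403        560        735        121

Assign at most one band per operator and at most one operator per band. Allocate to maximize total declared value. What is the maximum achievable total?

Treat this as an assignment problem: match each operator to one band.
Optimal: TerraLink→Band A ($576M), Solara→Band E ($848M), PeakComm→Band F ($922M), ClearBand→Band B ($735M), Meridian→Band D ($764M) — total 576+848+922+735+764 = $3845M.
Max-entry greedy (repeatedly take the single best remaining cell) gives $3297M, worse by 548.
Next-best assignment: TerraLink→Band B, Solara→Band E, PeakComm→Band F, ClearBand→Band A, Meridian→Band D = $3809M.
No other one-to-one assignment exceeds $3845M.

Maximum total: $3845M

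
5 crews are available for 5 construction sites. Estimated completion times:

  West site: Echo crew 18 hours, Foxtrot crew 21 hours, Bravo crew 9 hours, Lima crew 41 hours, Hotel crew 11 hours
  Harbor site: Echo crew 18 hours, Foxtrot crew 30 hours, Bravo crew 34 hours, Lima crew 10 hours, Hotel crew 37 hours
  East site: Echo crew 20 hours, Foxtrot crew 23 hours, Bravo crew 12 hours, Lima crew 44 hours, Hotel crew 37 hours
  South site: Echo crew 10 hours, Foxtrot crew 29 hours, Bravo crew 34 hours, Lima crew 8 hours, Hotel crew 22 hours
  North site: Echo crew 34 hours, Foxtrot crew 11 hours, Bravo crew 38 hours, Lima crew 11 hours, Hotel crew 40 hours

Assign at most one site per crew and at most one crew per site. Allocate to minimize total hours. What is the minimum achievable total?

Optimal: Echo crew→South site (10 hours), Foxtrot crew→North site (11 hours), Bravo crew→East site (12 hours), Lima crew→Harbor site (10 hours), Hotel crew→West site (11 hours) — total 10+11+12+10+11 = 54 hours.
Column-greedy (each site in turn goes to its cheapest remaining crew) gives 72 hours, worse by 18.

Min total: 54 hours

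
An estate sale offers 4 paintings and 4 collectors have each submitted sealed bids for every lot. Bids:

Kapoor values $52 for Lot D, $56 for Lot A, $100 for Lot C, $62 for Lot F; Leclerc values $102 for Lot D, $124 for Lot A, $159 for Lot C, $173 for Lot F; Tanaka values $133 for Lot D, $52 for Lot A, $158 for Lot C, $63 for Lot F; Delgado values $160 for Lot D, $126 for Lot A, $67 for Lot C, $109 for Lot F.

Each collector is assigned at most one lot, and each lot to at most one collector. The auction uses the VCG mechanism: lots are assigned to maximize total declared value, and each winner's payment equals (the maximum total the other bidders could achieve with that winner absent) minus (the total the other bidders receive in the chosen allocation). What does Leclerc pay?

Leclerc pays $6.

Efficient allocation: Kapoor→Lot A ($56), Leclerc→Lot F ($173), Tanaka→Lot C ($158), Delgado→Lot D ($160); total welfare W = $547.
Leclerc receives Lot F at value $173, so the others get W − 173 = $374.
Without Leclerc: best allocation of the remaining 3 bidders over all 4 lots is Kapoor→Lot F ($62), Tanaka→Lot C ($158), Delgado→Lot D ($160), total $380.
VCG payment = (others' best without Leclerc) − (others' welfare with Leclerc) = 380 − 374 = $6.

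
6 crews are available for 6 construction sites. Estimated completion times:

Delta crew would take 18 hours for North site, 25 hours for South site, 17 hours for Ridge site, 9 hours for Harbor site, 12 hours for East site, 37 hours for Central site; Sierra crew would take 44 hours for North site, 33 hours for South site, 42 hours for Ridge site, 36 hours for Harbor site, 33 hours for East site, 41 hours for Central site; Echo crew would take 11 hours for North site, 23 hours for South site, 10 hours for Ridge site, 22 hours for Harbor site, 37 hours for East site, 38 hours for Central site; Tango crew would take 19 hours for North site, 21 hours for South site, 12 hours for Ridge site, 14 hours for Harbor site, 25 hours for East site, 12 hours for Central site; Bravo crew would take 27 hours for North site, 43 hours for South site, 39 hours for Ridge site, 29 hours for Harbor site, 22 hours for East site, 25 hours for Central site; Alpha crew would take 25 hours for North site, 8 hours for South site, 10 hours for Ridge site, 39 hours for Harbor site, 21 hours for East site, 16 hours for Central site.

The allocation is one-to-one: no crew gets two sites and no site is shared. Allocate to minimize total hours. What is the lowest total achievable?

Min total: 97 hours

Optimal: Delta crew→Harbor site (9 hours), Sierra crew→South site (33 hours), Echo crew→North site (11 hours), Tango crew→Central site (12 hours), Bravo crew→East site (22 hours), Alpha crew→Ridge site (10 hours) — total 9+33+11+12+22+10 = 97 hours.
Min-entry greedy (repeatedly take the single cheapest remaining cell) gives 105 hours, worse by 8.
Next-best assignment: Delta crew→Harbor site, Sierra crew→East site, Echo crew→North site, Tango crew→Ridge site, Bravo crew→Central site, Alpha crew→South site = 98 hours.
Swapping Tango crew↔Echo crew (Tango crew→North site 19 hours, Echo crew→Central site 38 hours) adds 34.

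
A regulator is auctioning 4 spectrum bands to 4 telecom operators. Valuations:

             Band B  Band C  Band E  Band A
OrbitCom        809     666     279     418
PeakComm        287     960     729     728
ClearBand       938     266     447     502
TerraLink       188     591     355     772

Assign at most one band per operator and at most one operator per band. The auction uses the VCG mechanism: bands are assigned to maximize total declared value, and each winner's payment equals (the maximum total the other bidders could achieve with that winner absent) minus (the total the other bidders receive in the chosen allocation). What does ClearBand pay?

ClearBand pays $374M.

Efficient allocation: OrbitCom→Band C ($666M), PeakComm→Band E ($729M), ClearBand→Band B ($938M), TerraLink→Band A ($772M); total welfare W = $3105M.
ClearBand receives Band B at value $938M, so the others get W − 938 = $2167M.
Without ClearBand: best allocation of the remaining 3 bidders over all 4 bands is OrbitCom→Band B ($809M), PeakComm→Band C ($960M), TerraLink→Band A ($772M), total $2541M.
VCG payment = (others' best without ClearBand) − (others' welfare with ClearBand) = 2541 − 2167 = $374M.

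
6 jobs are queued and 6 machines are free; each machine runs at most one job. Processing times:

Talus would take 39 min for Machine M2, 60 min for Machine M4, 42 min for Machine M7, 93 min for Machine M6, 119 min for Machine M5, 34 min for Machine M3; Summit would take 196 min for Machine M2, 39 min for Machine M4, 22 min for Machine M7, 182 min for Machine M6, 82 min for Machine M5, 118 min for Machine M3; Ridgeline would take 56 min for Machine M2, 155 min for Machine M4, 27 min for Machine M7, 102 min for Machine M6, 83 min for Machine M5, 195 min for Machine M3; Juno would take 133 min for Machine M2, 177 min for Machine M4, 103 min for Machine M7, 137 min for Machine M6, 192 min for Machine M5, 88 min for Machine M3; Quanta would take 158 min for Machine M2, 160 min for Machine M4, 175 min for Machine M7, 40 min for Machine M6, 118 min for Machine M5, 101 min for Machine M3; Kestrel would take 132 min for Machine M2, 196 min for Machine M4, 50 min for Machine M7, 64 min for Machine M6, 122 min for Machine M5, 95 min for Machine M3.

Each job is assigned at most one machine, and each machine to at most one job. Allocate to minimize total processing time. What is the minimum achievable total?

This is the linear assignment problem.
Optimal: Talus→Machine M2 (39 min), Summit→Machine M4 (39 min), Ridgeline→Machine M5 (83 min), Juno→Machine M3 (88 min), Quanta→Machine M6 (40 min), Kestrel→Machine M7 (50 min) — total 39+39+83+88+40+50 = 339 min.
Min-entry greedy (repeatedly take the single cheapest remaining cell) gives 451 min, worse by 112.

Min total: 339 min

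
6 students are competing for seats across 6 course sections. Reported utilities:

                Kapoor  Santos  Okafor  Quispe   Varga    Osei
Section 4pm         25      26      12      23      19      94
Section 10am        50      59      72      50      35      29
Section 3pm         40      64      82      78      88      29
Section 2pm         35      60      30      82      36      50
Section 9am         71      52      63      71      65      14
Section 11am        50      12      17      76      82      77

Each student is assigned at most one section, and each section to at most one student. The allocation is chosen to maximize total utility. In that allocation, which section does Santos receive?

Optimal: Kapoor→Section 9am (71 points), Santos→Section 10am (59 points), Okafor→Section 3pm (82 points), Quispe→Section 2pm (82 points), Varga→Section 11am (82 points), Osei→Section 4pm (94 points) — total 71+59+82+82+82+94 = 470 points.
Row-greedy (each student in turn takes its best remaining section) gives 465 points, worse by 5.
Santos's own top section is Section 3pm (64 points), but forcing Santos→Section 3pm and reassigning the rest optimally gives only 465 points — worse by 5.

Santos receives Section 10am.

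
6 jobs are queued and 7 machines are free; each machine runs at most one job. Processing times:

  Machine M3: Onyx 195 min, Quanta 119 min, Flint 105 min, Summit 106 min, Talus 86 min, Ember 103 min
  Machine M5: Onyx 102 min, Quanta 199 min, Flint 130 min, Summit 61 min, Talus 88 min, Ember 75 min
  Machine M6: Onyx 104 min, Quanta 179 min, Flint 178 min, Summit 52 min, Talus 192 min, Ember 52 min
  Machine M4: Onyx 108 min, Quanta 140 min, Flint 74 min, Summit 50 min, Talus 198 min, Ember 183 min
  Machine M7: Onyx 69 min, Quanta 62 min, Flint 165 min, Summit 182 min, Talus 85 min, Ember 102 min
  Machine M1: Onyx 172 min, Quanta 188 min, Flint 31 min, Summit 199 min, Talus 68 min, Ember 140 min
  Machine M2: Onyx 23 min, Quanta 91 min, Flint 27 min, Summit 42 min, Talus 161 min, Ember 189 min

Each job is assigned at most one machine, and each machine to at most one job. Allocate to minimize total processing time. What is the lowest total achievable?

Optimal: Onyx→Machine M2 (23 min), Quanta→Machine M7 (62 min), Flint→Machine M1 (31 min), Summit→Machine M4 (50 min), Talus→Machine M3 (86 min), Ember→Machine M6 (52 min) — total 23+62+31+50+86+52 = 304 min.
Column-greedy (each machine in turn goes to its cheapest remaining job) gives 507 min, worse by 203.
Swapping Talus↔Summit (Talus→Machine M4 198 min, Summit→Machine M3 106 min) adds 168.
Checked against all permutations: 304 min is optimal.

Minimum total: 304 min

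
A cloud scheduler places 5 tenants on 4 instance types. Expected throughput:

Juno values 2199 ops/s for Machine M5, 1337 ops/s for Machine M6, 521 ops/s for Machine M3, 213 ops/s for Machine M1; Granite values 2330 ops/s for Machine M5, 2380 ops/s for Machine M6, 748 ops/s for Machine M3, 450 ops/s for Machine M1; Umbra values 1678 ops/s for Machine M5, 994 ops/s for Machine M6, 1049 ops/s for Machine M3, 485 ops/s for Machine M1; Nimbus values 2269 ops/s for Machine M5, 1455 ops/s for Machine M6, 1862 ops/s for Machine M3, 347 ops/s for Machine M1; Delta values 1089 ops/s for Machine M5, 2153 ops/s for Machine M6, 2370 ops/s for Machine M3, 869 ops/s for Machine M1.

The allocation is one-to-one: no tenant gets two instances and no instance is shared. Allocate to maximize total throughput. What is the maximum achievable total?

Optimal: Nimbus→Machine M5 (2269 ops/s), Granite→Machine M6 (2380 ops/s), Delta→Machine M3 (2370 ops/s), Umbra→Machine M1 (485 ops/s) — total 2269+2380+2370+485 = 7504 ops/s.
Column-greedy (each instance in turn goes to its best remaining tenant) gives 6830 ops/s, worse by 674.
No other one-to-one assignment exceeds 7504 ops/s.

Maximum total: 7504 ops/s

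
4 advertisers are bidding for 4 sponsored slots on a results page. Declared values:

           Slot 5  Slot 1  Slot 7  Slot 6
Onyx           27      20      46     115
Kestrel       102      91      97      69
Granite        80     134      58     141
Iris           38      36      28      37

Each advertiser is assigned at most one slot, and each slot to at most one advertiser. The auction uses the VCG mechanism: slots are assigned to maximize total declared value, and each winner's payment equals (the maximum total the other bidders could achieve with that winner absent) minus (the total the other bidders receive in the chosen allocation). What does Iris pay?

Efficient allocation: Onyx→Slot 6 ($115), Kestrel→Slot 7 ($97), Granite→Slot 1 ($134), Iris→Slot 5 ($38); total welfare W = $384.
Iris receives Slot 5 at value $38, so the others get W − 38 = $346.
Without Iris: best allocation of the remaining 3 bidders over all 4 slots is Onyx→Slot 6 ($115), Kestrel→Slot 5 ($102), Granite→Slot 1 ($134), total $351.
VCG payment = (others' best without Iris) − (others' welfare with Iris) = 351 − 346 = $5.

Iris pays $5.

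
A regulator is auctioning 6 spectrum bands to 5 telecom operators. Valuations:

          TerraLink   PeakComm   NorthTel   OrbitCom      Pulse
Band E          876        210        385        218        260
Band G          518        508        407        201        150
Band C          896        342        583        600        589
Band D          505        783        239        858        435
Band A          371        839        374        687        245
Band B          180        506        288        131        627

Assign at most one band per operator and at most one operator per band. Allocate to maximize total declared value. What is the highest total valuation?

Optimal: TerraLink→Band E ($876M), PeakComm→Band A ($839M), NorthTel→Band C ($583M), OrbitCom→Band D ($858M), Pulse→Band B ($627M) — total 876+839+583+858+627 = $3783M.
Max-entry greedy (repeatedly take the single best remaining cell) gives $3627M, worse by 156.
Next-best assignment: TerraLink→Band C, PeakComm→Band A, NorthTel→Band G, OrbitCom→Band D, Pulse→Band B = $3627M.
Swapping PeakComm↔NorthTel (PeakComm→Band C $342M, NorthTel→Band A $374M) loses 706.

Max total: $3783M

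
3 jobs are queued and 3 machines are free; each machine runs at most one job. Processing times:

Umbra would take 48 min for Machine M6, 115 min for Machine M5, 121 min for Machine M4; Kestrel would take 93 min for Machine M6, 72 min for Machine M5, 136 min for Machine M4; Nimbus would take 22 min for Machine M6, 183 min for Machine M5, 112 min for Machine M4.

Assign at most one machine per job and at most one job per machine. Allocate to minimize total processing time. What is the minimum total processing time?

Minimum total: 215 min

This is the linear assignment problem.
Optimal: Umbra→Machine M4 (121 min), Kestrel→Machine M5 (72 min), Nimbus→Machine M6 (22 min) — total 121+72+22 = 215 min.
Row-greedy (each job in turn takes its cheapest remaining machine) gives 232 min, worse by 17.
Next-best assignment: Umbra→Machine M6, Kestrel→Machine M5, Nimbus→Machine M4 = 232 min.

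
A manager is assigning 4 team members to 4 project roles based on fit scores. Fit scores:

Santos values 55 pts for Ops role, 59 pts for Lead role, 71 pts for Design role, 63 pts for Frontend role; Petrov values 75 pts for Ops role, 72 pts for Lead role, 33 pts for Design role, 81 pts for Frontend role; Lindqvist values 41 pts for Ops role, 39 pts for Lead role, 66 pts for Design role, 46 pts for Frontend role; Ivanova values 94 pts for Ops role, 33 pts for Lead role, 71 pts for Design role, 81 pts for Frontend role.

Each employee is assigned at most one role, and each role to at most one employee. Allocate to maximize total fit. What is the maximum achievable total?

This is a one-to-one assignment (maximum-weight bipartite matching).
Optimal: Santos→Lead role (59 pts), Petrov→Frontend role (81 pts), Lindqvist→Design role (66 pts), Ivanova→Ops role (94 pts) — total 59+81+66+94 = 300 pts.
Column-greedy (each role in turn goes to its best remaining employee) gives 283 pts, worse by 17.
Next-best assignment: Santos→Frontend role, Petrov→Lead role, Lindqvist→Design role, Ivanova→Ops role = 295 pts.
Swapping Ivanova↔Santos (Ivanova→Lead role 33 pts, Santos→Ops role 55 pts) loses 65.
Every other assignment is strictly worse.

Maximum total: 300 pts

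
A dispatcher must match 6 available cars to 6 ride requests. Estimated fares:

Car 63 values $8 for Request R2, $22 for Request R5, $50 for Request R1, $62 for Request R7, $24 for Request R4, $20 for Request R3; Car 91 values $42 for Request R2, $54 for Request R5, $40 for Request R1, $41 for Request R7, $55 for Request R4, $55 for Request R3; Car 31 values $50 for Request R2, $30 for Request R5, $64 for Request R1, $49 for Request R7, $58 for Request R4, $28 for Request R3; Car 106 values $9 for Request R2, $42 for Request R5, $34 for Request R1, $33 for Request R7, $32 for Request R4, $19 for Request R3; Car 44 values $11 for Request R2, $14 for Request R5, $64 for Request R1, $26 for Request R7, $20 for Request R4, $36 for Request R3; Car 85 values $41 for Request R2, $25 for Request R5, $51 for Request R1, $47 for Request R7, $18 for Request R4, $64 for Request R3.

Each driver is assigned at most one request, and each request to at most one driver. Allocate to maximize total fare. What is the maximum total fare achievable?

Treat this as an assignment problem: match each driver to one request.
Optimal: Car 63→Request R7 ($62), Car 91→Request R4 ($55), Car 31→Request R2 ($50), Car 106→Request R5 ($42), Car 44→Request R1 ($64), Car 85→Request R3 ($64) — total 62+55+50+42+64+64 = $337.
Row-greedy (each driver in turn takes its best remaining request) gives $300, worse by 37.
Next-best assignment: Car 63→Request R7, Car 91→Request R2, Car 31→Request R4, Car 106→Request R5, Car 44→Request R1, Car 85→Request R3 = $332.

Max total: $337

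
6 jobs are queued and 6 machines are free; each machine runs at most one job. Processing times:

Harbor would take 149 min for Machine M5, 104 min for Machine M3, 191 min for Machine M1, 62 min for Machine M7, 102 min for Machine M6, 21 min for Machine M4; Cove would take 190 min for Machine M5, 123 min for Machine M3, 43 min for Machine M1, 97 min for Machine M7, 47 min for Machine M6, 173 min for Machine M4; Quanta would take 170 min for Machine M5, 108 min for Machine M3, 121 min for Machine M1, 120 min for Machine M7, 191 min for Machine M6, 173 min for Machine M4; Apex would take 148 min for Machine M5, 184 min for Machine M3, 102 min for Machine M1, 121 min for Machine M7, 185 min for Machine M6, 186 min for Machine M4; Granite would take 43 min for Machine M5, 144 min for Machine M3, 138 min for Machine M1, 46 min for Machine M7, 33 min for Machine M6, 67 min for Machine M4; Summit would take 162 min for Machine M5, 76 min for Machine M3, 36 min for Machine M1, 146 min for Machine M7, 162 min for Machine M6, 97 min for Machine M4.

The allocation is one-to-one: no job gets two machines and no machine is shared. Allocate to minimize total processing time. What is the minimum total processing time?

Treat this as an assignment problem: match each job to one machine.
Optimal: Harbor→Machine M4 (21 min), Cove→Machine M6 (47 min), Quanta→Machine M3 (108 min), Apex→Machine M7 (121 min), Granite→Machine M5 (43 min), Summit→Machine M1 (36 min) — total 21+47+108+121+43+36 = 376 min.
Swapping Summit↔Harbor (Summit→Machine M4 97 min, Harbor→Machine M1 191 min) adds 231.
Checked against all permutations: 376 min is optimal.

Min total: 376 min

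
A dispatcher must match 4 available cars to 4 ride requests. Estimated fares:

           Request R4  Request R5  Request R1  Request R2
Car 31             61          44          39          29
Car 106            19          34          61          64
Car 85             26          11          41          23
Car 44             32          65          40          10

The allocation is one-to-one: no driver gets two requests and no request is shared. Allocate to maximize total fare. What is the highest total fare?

Optimal: Car 31→Request R4 ($61), Car 106→Request R2 ($64), Car 85→Request R1 ($41), Car 44→Request R5 ($65) — total 61+64+41+65 = $231.
Column-greedy (each request in turn goes to its best remaining driver) gives $210, worse by 21.
Next-best assignment: Car 31→Request R4, Car 106→Request R1, Car 85→Request R2, Car 44→Request R5 = $210.
Swapping Car 85↔Car 44 (Car 85→Request R5 $11, Car 44→Request R1 $40) loses 55.
Every other assignment is strictly worse.

Maximum total: $231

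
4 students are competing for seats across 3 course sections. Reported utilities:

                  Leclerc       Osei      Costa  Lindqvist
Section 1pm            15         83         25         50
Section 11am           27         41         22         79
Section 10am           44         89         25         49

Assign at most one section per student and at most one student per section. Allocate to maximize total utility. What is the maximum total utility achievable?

This is the linear assignment problem.
Optimal: Osei→Section 1pm (83 points), Lindqvist→Section 11am (79 points), Leclerc→Section 10am (44 points) — total 83+79+44 = 206 points.
Max-entry greedy (repeatedly take the single best remaining cell) gives 193 points, worse by 13.
Next-best assignment: Costa→Section 1pm, Lindqvist→Section 11am, Osei→Section 10am = 193 points.

Max total: 206 points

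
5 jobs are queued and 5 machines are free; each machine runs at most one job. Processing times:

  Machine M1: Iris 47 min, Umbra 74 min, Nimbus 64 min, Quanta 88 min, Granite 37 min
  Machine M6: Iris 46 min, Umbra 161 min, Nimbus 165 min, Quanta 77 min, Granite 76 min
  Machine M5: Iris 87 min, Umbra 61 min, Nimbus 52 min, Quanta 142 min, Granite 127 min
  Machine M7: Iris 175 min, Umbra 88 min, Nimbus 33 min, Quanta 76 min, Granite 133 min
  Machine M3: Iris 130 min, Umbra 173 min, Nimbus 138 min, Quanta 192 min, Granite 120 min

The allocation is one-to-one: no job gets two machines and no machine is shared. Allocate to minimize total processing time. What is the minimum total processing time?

Min total: 338 min

Optimal: Iris→Machine M1 (47 min), Umbra→Machine M5 (61 min), Nimbus→Machine M7 (33 min), Quanta→Machine M6 (77 min), Granite→Machine M3 (120 min) — total 47+61+33+77+120 = 338 min.
Row-greedy (each job in turn takes its cheapest remaining machine) gives 348 min, worse by 10.
Swapping Quanta↔Iris (Quanta→Machine M1 88 min, Iris→Machine M6 46 min) adds 10.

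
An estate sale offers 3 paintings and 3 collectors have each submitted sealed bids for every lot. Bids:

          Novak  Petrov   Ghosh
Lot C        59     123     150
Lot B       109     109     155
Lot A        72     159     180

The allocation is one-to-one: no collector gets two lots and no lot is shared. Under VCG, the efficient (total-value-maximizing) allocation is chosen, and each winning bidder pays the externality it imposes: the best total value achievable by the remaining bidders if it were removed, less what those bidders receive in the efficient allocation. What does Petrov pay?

Petrov pays $30.

Efficient allocation: Novak→Lot B ($109), Petrov→Lot A ($159), Ghosh→Lot C ($150); total welfare W = $418.
Petrov receives Lot A at value $159, so the others get W − 159 = $259.
Without Petrov: best allocation of the remaining 2 bidders over all 3 lots is Novak→Lot B ($109), Ghosh→Lot A ($180), total $289.
VCG payment = (others' best without Petrov) − (others' welfare with Petrov) = 289 − 259 = $30.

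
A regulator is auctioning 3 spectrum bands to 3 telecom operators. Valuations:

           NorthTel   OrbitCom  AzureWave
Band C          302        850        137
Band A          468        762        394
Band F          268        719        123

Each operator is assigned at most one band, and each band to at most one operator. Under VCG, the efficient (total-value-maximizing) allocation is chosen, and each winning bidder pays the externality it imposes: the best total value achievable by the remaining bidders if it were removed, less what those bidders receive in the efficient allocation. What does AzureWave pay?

AzureWave pays $200M.

Efficient allocation: NorthTel→Band F ($268M), OrbitCom→Band C ($850M), AzureWave→Band A ($394M); total welfare W = $1512M.
AzureWave receives Band A at value $394M, so the others get W − 394 = $1118M.
Without AzureWave: best allocation of the remaining 2 bidders over all 3 bands is NorthTel→Band A ($468M), OrbitCom→Band C ($850M), total $1318M.
VCG payment = (others' best without AzureWave) − (others' welfare with AzureWave) = 1318 − 1118 = $200M.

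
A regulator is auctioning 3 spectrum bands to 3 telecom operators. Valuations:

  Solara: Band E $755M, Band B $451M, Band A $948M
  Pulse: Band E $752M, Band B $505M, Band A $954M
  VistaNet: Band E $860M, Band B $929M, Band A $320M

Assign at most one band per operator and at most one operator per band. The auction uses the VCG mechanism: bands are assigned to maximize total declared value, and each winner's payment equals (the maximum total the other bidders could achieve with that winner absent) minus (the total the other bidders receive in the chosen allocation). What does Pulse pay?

Pulse pays $193M.

Efficient allocation: Solara→Band E ($755M), Pulse→Band A ($954M), VistaNet→Band B ($929M); total welfare W = $2638M.
Pulse receives Band A at value $954M, so the others get W − 954 = $1684M.
Without Pulse: best allocation of the remaining 2 bidders over all 3 bands is Solara→Band A ($948M), VistaNet→Band B ($929M), total $1877M.
VCG payment = (others' best without Pulse) − (others' welfare with Pulse) = 1877 − 1684 = $193M.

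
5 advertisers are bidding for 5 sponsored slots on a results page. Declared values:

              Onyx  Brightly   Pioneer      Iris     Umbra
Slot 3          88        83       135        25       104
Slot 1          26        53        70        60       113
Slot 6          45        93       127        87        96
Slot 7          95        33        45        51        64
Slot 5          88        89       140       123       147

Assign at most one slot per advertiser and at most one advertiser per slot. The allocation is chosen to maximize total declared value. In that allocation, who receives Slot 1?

This is a one-to-one assignment (maximum-weight bipartite matching).
Optimal: Onyx→Slot 7 ($95), Brightly→Slot 6 ($93), Pioneer→Slot 3 ($135), Iris→Slot 5 ($123), Umbra→Slot 1 ($113) — total 95+93+135+123+113 = $559.
Max-entry greedy (repeatedly take the single best remaining cell) gives $530, worse by 29.
No other one-to-one assignment exceeds $559.
Umbra's own top slot is Slot 5 ($147), but forcing Umbra→Slot 5 and reassigning the rest optimally gives only $530 — worse by 29.

Umbra receives Slot 1.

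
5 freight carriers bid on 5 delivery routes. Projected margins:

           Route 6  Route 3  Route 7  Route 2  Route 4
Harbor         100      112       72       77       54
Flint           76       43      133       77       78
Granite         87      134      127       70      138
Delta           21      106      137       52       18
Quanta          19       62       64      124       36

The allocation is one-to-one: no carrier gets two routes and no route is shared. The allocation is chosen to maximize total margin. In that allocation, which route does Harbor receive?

Harbor receives Route 6.

Optimal: Harbor→Route 6 ($100k), Flint→Route 7 ($133k), Granite→Route 4 ($138k), Delta→Route 3 ($106k), Quanta→Route 2 ($124k) — total 100+133+138+106+124 = $601k.
Max-entry greedy (repeatedly take the single best remaining cell) gives $587k, worse by 14.
Next-best assignment: Harbor→Route 3, Flint→Route 6, Granite→Route 4, Delta→Route 7, Quanta→Route 2 = $587k.
Swapping Quanta↔Granite (Quanta→Route 4 $36k, Granite→Route 2 $70k) loses 156.
Checked against all permutations: $601k is optimal.
Harbor's own top route is Route 3 ($112k), but forcing Harbor→Route 3 and reassigning the rest optimally gives only $587k — worse by 14.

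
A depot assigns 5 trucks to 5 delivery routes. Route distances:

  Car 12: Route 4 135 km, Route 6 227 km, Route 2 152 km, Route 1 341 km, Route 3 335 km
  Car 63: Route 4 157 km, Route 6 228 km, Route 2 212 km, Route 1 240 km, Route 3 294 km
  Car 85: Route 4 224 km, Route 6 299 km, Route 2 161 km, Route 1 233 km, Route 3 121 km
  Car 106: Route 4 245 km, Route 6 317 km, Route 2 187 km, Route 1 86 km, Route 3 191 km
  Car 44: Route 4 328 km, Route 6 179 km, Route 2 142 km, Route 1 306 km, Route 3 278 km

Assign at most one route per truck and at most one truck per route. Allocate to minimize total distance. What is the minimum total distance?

Optimal: Car 12→Route 2 (152 km), Car 63→Route 4 (157 km), Car 85→Route 3 (121 km), Car 106→Route 1 (86 km), Car 44→Route 6 (179 km) — total 152+157+121+86+179 = 695 km.
Column-greedy (each route in turn goes to its cheapest remaining truck) gives 855 km, worse by 160.
Next-best assignment: Car 12→Route 4, Car 63→Route 6, Car 85→Route 3, Car 106→Route 1, Car 44→Route 2 = 712 km.
No other one-to-one assignment undercuts 695 km.

Minimum total: 695 km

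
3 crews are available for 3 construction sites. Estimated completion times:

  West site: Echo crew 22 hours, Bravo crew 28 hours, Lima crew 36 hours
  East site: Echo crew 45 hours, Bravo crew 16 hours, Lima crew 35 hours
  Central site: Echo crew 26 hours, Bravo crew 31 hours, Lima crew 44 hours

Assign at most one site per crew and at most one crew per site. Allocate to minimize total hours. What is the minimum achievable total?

Treat this as an assignment problem: match each crew to one site.
Optimal: Echo crew→Central site (26 hours), Bravo crew→East site (16 hours), Lima crew→West site (36 hours) — total 26+16+36 = 78 hours.
Min-entry greedy (repeatedly take the single cheapest remaining cell) gives 82 hours, worse by 4.
Next-best assignment: Echo crew→West site, Bravo crew→East site, Lima crew→Central site = 82 hours.
Checked against all permutations: 78 hours is optimal.

Minimum total: 78 hours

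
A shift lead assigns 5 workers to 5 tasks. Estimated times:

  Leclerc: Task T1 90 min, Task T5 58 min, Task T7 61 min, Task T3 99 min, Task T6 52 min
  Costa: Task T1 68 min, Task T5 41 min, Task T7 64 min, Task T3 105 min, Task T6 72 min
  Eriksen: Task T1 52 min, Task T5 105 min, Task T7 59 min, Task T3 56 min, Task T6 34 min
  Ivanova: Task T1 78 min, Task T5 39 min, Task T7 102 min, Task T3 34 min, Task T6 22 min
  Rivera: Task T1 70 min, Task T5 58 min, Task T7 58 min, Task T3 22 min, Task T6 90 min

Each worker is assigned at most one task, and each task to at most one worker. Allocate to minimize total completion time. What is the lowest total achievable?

Optimal: Leclerc→Task T7 (61 min), Costa→Task T5 (41 min), Eriksen→Task T1 (52 min), Ivanova→Task T6 (22 min), Rivera→Task T3 (22 min) — total 61+41+52+22+22 = 198 min.
Column-greedy (each task in turn goes to its cheapest remaining worker) gives 320 min, worse by 122.
Next-best assignment: Leclerc→Task T5, Costa→Task T7, Eriksen→Task T1, Ivanova→Task T6, Rivera→Task T3 = 218 min.
Swapping Eriksen↔Costa (Eriksen→Task T5 105 min, Costa→Task T1 68 min) adds 80.
Every other assignment is strictly worse.

Min total: 198 min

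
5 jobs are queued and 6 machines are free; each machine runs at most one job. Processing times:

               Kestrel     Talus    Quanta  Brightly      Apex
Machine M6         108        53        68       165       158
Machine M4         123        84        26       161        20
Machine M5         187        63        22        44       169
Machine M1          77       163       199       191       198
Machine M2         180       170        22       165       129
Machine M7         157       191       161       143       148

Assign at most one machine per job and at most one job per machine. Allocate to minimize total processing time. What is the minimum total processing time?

Treat this as an assignment problem: match each job to one machine.
Optimal: Kestrel→Machine M1 (77 min), Talus→Machine M6 (53 min), Quanta→Machine M2 (22 min), Brightly→Machine M5 (44 min), Apex→Machine M4 (20 min) — total 77+53+22+44+20 = 216 min.
Min-entry greedy (repeatedly take the single cheapest remaining cell) gives 315 min, worse by 99.
Next-best assignment: Kestrel→Machine M7, Talus→Machine M6, Quanta→Machine M2, Brightly→Machine M5, Apex→Machine M4 = 296 min.
Every other assignment is strictly worse.

Min total: 216 min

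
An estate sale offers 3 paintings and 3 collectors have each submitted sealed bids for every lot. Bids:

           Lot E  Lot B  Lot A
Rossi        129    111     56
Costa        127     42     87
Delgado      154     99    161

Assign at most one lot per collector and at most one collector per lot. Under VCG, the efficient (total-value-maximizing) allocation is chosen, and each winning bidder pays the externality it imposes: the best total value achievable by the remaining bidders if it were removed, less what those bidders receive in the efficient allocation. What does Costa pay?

Efficient allocation: Rossi→Lot B ($111), Costa→Lot E ($127), Delgado→Lot A ($161); total welfare W = $399.
Costa receives Lot E at value $127, so the others get W − 127 = $272.
Without Costa: best allocation of the remaining 2 bidders over all 3 lots is Rossi→Lot E ($129), Delgado→Lot A ($161), total $290.
VCG payment = (others' best without Costa) − (others' welfare with Costa) = 290 − 272 = $18.

Costa pays $18.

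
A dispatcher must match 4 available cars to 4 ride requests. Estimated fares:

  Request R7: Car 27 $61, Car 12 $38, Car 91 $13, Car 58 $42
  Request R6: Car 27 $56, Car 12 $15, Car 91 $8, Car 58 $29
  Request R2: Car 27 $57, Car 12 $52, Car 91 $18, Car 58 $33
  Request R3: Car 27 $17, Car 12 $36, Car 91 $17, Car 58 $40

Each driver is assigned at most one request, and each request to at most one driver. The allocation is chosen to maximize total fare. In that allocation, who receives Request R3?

Car 91 receives Request R3.

This is a one-to-one assignment (maximum-weight bipartite matching).
Optimal: Car 27→Request R6 ($56), Car 12→Request R2 ($52), Car 91→Request R3 ($17), Car 58→Request R7 ($42) — total 56+52+17+42 = $167.
Max-entry greedy (repeatedly take the single best remaining cell) gives $161, worse by 6.
No other one-to-one assignment exceeds $167.
Car 91's own top request is Request R2 ($18), but forcing Car 91→Request R2 and reassigning the rest optimally gives only $152 — worse by 15.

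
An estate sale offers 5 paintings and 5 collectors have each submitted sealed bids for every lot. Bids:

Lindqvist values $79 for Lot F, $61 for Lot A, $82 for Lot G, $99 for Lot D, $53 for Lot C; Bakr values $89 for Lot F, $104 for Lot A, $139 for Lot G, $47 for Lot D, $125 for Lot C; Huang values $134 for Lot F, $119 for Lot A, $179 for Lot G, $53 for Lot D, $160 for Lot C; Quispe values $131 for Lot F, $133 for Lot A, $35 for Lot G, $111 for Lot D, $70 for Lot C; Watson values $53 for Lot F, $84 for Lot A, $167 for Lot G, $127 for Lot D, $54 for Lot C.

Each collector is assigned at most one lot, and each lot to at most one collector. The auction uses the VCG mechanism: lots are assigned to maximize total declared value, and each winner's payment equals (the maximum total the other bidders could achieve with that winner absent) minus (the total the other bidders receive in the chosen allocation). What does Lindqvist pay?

Efficient allocation: Lindqvist→Lot D ($99), Bakr→Lot A ($104), Huang→Lot C ($160), Quispe→Lot F ($131), Watson→Lot G ($167); total welfare W = $661.
Lindqvist receives Lot D at value $99, so the others get W − 99 = $562.
Without Lindqvist: best allocation of the remaining 4 bidders over all 5 lots is Bakr→Lot C ($125), Huang→Lot G ($179), Quispe→Lot A ($133), Watson→Lot D ($127), total $564.
VCG payment = (others' best without Lindqvist) − (others' welfare with Lindqvist) = 564 − 562 = $2.

Lindqvist pays $2.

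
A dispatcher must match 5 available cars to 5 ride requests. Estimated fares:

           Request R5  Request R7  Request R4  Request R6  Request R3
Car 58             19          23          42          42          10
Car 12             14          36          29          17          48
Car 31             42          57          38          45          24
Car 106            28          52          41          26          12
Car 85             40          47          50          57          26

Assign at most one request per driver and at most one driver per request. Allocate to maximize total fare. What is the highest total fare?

Optimal: Car 58→Request R4 ($42), Car 12→Request R3 ($48), Car 31→Request R5 ($42), Car 106→Request R7 ($52), Car 85→Request R6 ($57) — total 42+48+42+52+57 = $241.
Swapping Car 58↔Car 85 (Car 58→Request R6 $42, Car 85→Request R4 $50) loses 7.

Max total: $241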